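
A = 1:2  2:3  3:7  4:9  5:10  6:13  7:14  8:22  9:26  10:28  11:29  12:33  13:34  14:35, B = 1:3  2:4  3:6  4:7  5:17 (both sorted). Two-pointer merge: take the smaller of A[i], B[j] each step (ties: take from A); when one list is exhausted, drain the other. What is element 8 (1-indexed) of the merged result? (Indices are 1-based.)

merged[8] = 9

[i=1,j=1] A[i]=2<=B[j]=3 take 2 → i++
[i=2,j=1] A[i]=3<=B[j]=3 take 3 → i++
[i=3,j=1] A[i]=7>B[j]=3 take 3 → j++
[i=3,j=2] A[i]=7>B[j]=4 take 4 → j++
[i=3,j=3] A[i]=7>B[j]=6 take 6 → j++
[i=3,j=4] A[i]=7<=B[j]=7 take 7 → i++
[i=4,j=4] A[i]=9>B[j]=7 take 7 → j++
[i=4,j=5] A[i]=9<=B[j]=17 take 9 → i++
[i=5,j=5] A[i]=10<=B[j]=17 take 10 → i++
[i=6,j=5] A[i]=13<=B[j]=17 take 13 → i++
[i=7,j=5] A[i]=14<=B[j]=17 take 14 → i++
[i=8,j=5] A[i]=22>B[j]=17 take 17 → j++
[i=8,j=6] B done, take A[i]=22 → i++
[i=9,j=6] B done, take A[i]=26 → i++
[i=10,j=6] B done, take A[i]=28 → i++
[i=11,j=6] B done, take A[i]=29 → i++
[i=12,j=6] B done, take A[i]=33 → i++
[i=13,j=6] B done, take A[i]=34 → i++
[i=14,j=6] B done, take A[i]=35 → i++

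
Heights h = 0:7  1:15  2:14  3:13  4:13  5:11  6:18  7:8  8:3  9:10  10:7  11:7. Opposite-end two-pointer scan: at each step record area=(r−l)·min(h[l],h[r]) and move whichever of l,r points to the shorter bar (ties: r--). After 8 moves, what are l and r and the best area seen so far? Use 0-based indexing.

[0,11] min(7,7)*11=77 best=77 * → r--
[0,10] min(7,7)*10=70 best=77 → r--
[0,9] min(7,10)*9=63 best=77 → l++
[1,9] min(15,10)*8=80 best=80 * → r--
[1,8] min(15,3)*7=21 best=80 → r--
[1,7] min(15,8)*6=48 best=80 → r--
[1,6] min(15,18)*5=75 best=80 → l++
[2,6] min(14,18)*4=56 best=80 → l++

l=3, r=6, best area=80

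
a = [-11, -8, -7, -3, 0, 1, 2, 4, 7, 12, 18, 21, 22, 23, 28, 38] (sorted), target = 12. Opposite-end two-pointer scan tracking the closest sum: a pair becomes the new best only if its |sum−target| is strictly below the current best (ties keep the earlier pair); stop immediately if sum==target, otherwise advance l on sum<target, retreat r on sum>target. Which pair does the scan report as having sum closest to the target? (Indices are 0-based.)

pair (-11, 23) with sum 12 (|Δ|=0)

l=0 r=15: -11+38=27 d=15 *, r--
l=0 r=14: -11+28=17 d=5 *, r--
l=0 r=13: -11+23=12 d=0 *, stop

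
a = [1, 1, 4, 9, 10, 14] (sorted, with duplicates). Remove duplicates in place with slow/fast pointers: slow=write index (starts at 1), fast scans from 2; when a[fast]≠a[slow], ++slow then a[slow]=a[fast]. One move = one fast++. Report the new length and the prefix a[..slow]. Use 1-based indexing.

slow=1 fast=2: a[fast]=1=a[slow] dup, fast++
slow=1 fast=3: a[fast]=4≠a[slow]=1 write a[2]=4, slow++,fast++
slow=2 fast=4: a[fast]=9≠a[slow]=4 write a[3]=9, slow++,fast++
slow=3 fast=5: a[fast]=10≠a[slow]=9 write a[4]=10, slow++,fast++
slow=4 fast=6: a[fast]=14≠a[slow]=10 write a[5]=14, slow++,fast++

length 5; prefix = [1, 4, 9, 10, 14]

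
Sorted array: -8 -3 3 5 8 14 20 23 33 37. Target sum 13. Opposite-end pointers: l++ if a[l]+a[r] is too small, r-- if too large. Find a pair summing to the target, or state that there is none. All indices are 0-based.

[0,9] -8+37=29 >13 → r--
[0,8] -8+33=25 >13 → r--
[0,7] -8+23=15 >13 → r--
[0,6] -8+20=12 <13 → l++
[1,6] -3+20=17 >13 → r--
[1,5] -3+14=11 <13 → l++
[2,5] 3+14=17 >13 → r--
[2,4] 3+8=11 <13 → l++
[3,4] 5+8=13 → found

(5, 8)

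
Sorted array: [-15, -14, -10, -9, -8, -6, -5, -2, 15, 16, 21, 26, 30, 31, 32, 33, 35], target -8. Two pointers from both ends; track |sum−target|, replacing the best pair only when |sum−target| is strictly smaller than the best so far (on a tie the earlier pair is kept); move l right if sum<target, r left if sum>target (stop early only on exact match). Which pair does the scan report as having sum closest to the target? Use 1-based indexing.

l=1 r=17: -15+35=20 d=28 *, r--
l=1 r=16: -15+33=18 d=26 *, r--
l=1 r=15: -15+32=17 d=25 *, r--
l=1 r=14: -15+31=16 d=24 *, r--
l=1 r=13: -15+30=15 d=23 *, r--
l=1 r=12: -15+26=11 d=19 *, r--
l=1 r=11: -15+21=6 d=14 *, r--
l=1 r=10: -15+16=1 d=9 *, r--
l=1 r=9: -15+15=0 d=8 *, r--
l=1 r=8: -15+-2=-17 d=9, l++
l=2 r=8: -14+-2=-16 d=8, l++
l=3 r=8: -10+-2=-12 d=4 *, l++
l=4 r=8: -9+-2=-11 d=3 *, l++
l=5 r=8: -8+-2=-10 d=2 *, l++
l=6 r=8: -6+-2=-8 d=0 *, stop

pair (-6, -2) with sum -8 (|Δ|=0)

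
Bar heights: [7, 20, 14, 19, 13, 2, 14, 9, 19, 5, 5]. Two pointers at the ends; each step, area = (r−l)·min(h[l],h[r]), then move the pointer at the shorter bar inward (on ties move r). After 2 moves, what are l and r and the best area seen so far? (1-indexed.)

[1,11] min(7,5)*10=50 best=50 * → r--
[1,10] min(7,5)*9=45 best=50 → r--

l=1, r=9, best area=50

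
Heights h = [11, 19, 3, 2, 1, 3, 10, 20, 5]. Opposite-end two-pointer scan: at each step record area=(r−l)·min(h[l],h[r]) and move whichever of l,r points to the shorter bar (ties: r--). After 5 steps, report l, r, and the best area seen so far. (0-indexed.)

l=4, r=7, best area=114

[0,8] min(11,5)*8=40 best=40 * → r--
[0,7] min(11,20)*7=77 best=77 * → l++
[1,7] min(19,20)*6=114 best=114 * → l++
[2,7] min(3,20)*5=15 best=114 → l++
[3,7] min(2,20)*4=8 best=114 → l++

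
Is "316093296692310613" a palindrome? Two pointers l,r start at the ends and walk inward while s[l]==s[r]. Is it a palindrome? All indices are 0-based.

[0,17] '3'=='3' → l++,r--
[1,16] '1'=='1' → l++,r--
[2,15] '6'=='6' → l++,r--
[3,14] '0'=='0' → l++,r--
[4,13] '9'!='1' → stop

not a palindrome (mismatch at 4,13)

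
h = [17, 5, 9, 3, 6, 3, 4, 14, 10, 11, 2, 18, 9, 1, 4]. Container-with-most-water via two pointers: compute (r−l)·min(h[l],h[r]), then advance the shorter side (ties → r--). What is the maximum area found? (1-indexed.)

max area = 187

l=1 r=15: min(17,4)*14=56 best=56 *, r--
l=1 r=14: min(17,1)*13=13 best=56, r--
l=1 r=13: min(17,9)*12=108 best=108 *, r--
l=1 r=12: min(17,18)*11=187 best=187 *, l++
l=2 r=12: min(5,18)*10=50 best=187, l++
l=3 r=12: min(9,18)*9=81 best=187, l++
l=4 r=12: min(3,18)*8=24 best=187, l++
l=5 r=12: min(6,18)*7=42 best=187, l++
l=6 r=12: min(3,18)*6=18 best=187, l++
l=7 r=12: min(4,18)*5=20 best=187, l++
l=8 r=12: min(14,18)*4=56 best=187, l++
l=9 r=12: min(10,18)*3=30 best=187, l++
l=10 r=12: min(11,18)*2=22 best=187, l++
l=11 r=12: min(2,18)*1=2 best=187, l++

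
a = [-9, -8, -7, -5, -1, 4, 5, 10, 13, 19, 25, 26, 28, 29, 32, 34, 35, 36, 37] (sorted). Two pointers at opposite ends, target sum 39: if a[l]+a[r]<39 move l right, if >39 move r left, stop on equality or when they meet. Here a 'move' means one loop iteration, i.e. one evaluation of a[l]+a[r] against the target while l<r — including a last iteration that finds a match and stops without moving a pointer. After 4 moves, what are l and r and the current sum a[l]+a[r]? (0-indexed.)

[0,18] -9+37=28 <39 → l++
[1,18] -8+37=29 <39 → l++
[2,18] -7+37=30 <39 → l++
[3,18] -5+37=32 <39 → l++

l=4, r=18, sum=36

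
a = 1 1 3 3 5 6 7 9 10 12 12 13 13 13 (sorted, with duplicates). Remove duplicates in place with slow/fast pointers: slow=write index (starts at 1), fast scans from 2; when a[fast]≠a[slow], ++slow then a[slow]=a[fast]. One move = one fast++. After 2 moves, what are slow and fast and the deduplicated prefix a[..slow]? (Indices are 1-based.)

slow=1 fast=2: a[fast]=1=a[slow] dup, fast++
slow=1 fast=3: a[fast]=3≠a[slow]=1 write a[2]=3, slow++,fast++

slow=2, fast=4, prefix=[1, 3]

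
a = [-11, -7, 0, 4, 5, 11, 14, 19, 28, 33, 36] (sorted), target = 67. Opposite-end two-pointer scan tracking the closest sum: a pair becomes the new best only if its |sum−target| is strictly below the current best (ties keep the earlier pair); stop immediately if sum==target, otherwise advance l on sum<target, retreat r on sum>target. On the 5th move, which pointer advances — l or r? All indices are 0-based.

l=0 r=10: -11+36=25 d=42 *, l++
l=1 r=10: -7+36=29 d=38 *, l++
l=2 r=10: 0+36=36 d=31 *, l++
l=3 r=10: 4+36=40 d=27 *, l++
l=4 r=10: 5+36=41 d=26 *, l++

l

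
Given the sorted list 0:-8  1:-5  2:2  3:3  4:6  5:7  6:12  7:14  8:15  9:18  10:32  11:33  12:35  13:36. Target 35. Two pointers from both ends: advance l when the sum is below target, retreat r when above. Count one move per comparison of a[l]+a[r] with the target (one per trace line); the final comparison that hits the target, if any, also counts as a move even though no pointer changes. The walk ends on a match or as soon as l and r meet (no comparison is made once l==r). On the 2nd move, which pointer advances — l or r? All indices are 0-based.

[0,13] -8+36=28 <35 → l++
[1,13] -5+36=31 <35 → l++

l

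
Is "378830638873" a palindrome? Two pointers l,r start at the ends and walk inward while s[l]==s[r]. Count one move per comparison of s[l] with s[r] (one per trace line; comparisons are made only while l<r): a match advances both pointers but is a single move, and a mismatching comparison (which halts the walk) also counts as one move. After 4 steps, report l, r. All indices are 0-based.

l=0 r=11: '3'=='3', l++,r--
l=1 r=10: '7'=='7', l++,r--
l=2 r=9: '8'=='8', l++,r--
l=3 r=8: '8'=='8', l++,r--

l=4, r=7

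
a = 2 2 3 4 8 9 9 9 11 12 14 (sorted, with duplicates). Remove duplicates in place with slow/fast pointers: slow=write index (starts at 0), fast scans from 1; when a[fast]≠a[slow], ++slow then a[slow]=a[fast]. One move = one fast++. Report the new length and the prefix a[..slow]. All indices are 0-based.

length 8; prefix = [2, 3, 4, 8, 9, 11, 12, 14]

(s=0,f=1) a[fast]=2=a[slow] dup → fast++
(s=0,f=2) a[fast]=3≠a[slow]=2 write a[1]=3 → slow++,fast++
(s=1,f=3) a[fast]=4≠a[slow]=3 write a[2]=4 → slow++,fast++
(s=2,f=4) a[fast]=8≠a[slow]=4 write a[3]=8 → slow++,fast++
(s=3,f=5) a[fast]=9≠a[slow]=8 write a[4]=9 → slow++,fast++
(s=4,f=6) a[fast]=9=a[slow] dup → fast++
(s=4,f=7) a[fast]=9=a[slow] dup → fast++
(s=4,f=8) a[fast]=11≠a[slow]=9 write a[5]=11 → slow++,fast++
(s=5,f=9) a[fast]=12≠a[slow]=11 write a[6]=12 → slow++,fast++
(s=6,f=10) a[fast]=14≠a[slow]=12 write a[7]=14 → slow++,fast++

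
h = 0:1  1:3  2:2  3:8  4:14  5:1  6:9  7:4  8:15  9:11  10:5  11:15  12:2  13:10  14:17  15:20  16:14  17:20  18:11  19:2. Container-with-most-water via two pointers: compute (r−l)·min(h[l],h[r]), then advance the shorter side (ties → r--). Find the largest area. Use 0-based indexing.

max area = 182

[0,19] min(1,2)*19=19 best=19 * → l++
[1,19] min(3,2)*18=36 best=36 * → r--
[1,18] min(3,11)*17=51 best=51 * → l++
[2,18] min(2,11)*16=32 best=51 → l++
[3,18] min(8,11)*15=120 best=120 * → l++
[4,18] min(14,11)*14=154 best=154 * → r--
[4,17] min(14,20)*13=182 best=182 * → l++
[5,17] min(1,20)*12=12 best=182 → l++
[6,17] min(9,20)*11=99 best=182 → l++
[7,17] min(4,20)*10=40 best=182 → l++
[8,17] min(15,20)*9=135 best=182 → l++
[9,17] min(11,20)*8=88 best=182 → l++
[10,17] min(5,20)*7=35 best=182 → l++
[11,17] min(15,20)*6=90 best=182 → l++
[12,17] min(2,20)*5=10 best=182 → l++
[13,17] min(10,20)*4=40 best=182 → l++
[14,17] min(17,20)*3=51 best=182 → l++
[15,17] min(20,20)*2=40 best=182 → r--
[15,16] min(20,14)*1=14 best=182 → r--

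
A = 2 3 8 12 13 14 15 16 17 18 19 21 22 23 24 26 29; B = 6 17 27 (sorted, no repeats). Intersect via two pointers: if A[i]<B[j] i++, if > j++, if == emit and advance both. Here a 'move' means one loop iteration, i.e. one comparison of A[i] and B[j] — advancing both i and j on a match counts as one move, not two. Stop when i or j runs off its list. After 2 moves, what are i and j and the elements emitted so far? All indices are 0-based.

i=2, j=0, emitted=[]

[i=0,j=0] 2<6 → i++
[i=1,j=0] 3<6 → i++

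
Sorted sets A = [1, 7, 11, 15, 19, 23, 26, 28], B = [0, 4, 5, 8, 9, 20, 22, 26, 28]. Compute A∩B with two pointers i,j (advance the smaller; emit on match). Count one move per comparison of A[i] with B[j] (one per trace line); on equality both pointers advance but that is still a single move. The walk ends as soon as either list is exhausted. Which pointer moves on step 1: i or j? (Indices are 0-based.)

i=0 j=0: 1>0, j++

j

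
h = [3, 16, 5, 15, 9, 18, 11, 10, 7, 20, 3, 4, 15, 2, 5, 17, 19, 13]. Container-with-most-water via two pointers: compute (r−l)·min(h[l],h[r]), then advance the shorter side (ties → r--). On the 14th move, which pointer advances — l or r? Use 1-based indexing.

l=1 r=18: min(3,13)*17=51 best=51 *, l++
l=2 r=18: min(16,13)*16=208 best=208 *, r--
l=2 r=17: min(16,19)*15=240 best=240 *, l++
l=3 r=17: min(5,19)*14=70 best=240, l++
l=4 r=17: min(15,19)*13=195 best=240, l++
l=5 r=17: min(9,19)*12=108 best=240, l++
l=6 r=17: min(18,19)*11=198 best=240, l++
l=7 r=17: min(11,19)*10=110 best=240, l++
l=8 r=17: min(10,19)*9=90 best=240, l++
l=9 r=17: min(7,19)*8=56 best=240, l++
l=10 r=17: min(20,19)*7=133 best=240, r--
l=10 r=16: min(20,17)*6=102 best=240, r--
l=10 r=15: min(20,5)*5=25 best=240, r--
l=10 r=14: min(20,2)*4=8 best=240, r--

r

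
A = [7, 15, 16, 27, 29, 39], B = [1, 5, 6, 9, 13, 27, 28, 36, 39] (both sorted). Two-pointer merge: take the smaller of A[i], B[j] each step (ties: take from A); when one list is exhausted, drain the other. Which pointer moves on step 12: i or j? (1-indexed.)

i

i=1 j=1: A[i]=7>B[j]=1 take 1, j++
i=1 j=2: A[i]=7>B[j]=5 take 5, j++
i=1 j=3: A[i]=7>B[j]=6 take 6, j++
i=1 j=4: A[i]=7<=B[j]=9 take 7, i++
i=2 j=4: A[i]=15>B[j]=9 take 9, j++
i=2 j=5: A[i]=15>B[j]=13 take 13, j++
i=2 j=6: A[i]=15<=B[j]=27 take 15, i++
i=3 j=6: A[i]=16<=B[j]=27 take 16, i++
i=4 j=6: A[i]=27<=B[j]=27 take 27, i++
i=5 j=6: A[i]=29>B[j]=27 take 27, j++
i=5 j=7: A[i]=29>B[j]=28 take 28, j++
i=5 j=8: A[i]=29<=B[j]=36 take 29, i++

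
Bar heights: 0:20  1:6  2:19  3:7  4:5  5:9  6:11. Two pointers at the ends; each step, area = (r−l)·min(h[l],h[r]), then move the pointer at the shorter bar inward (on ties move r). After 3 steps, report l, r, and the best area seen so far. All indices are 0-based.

l=0 r=6: min(20,11)*6=66 best=66 *, r--
l=0 r=5: min(20,9)*5=45 best=66, r--
l=0 r=4: min(20,5)*4=20 best=66, r--

l=0, r=3, best area=66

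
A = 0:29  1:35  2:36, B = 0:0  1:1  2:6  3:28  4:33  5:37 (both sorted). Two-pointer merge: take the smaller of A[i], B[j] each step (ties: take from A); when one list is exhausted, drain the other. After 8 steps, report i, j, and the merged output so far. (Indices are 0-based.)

i=0 j=0: A[i]=29>B[j]=0 take 0, j++
i=0 j=1: A[i]=29>B[j]=1 take 1, j++
i=0 j=2: A[i]=29>B[j]=6 take 6, j++
i=0 j=3: A[i]=29>B[j]=28 take 28, j++
i=0 j=4: A[i]=29<=B[j]=33 take 29, i++
i=1 j=4: A[i]=35>B[j]=33 take 33, j++
i=1 j=5: A[i]=35<=B[j]=37 take 35, i++
i=2 j=5: A[i]=36<=B[j]=37 take 36, i++

i=3, j=5, merged so far=[0, 1, 6, 28, 29, 33, 35, 36]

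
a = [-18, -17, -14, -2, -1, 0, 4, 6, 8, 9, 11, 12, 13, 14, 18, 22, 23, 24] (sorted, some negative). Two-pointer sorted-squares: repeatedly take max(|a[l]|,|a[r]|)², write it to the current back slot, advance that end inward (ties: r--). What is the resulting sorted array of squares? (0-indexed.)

[0,17] |-18|<=|24| out[17]=576 → r--
[0,16] |-18|<=|23| out[16]=529 → r--
[0,15] |-18|<=|22| out[15]=484 → r--
[0,14] |-18|<=|18| out[14]=324 → r--
[0,13] |-18|>|14| out[13]=324 → l++
[1,13] |-17|>|14| out[12]=289 → l++
[2,13] |-14|<=|14| out[11]=196 → r--
[2,12] |-14|>|13| out[10]=196 → l++
[3,12] |-2|<=|13| out[9]=169 → r--
[3,11] |-2|<=|12| out[8]=144 → r--
[3,10] |-2|<=|11| out[7]=121 → r--
[3,9] |-2|<=|9| out[6]=81 → r--
[3,8] |-2|<=|8| out[5]=64 → r--
[3,7] |-2|<=|6| out[4]=36 → r--
[3,6] |-2|<=|4| out[3]=16 → r--
[3,5] |-2|>|0| out[2]=4 → l++
[4,5] |-1|>|0| out[1]=1 → l++
[5,5] |0|<=|0| out[0]=0 → r--

[0, 1, 4, 16, 36, 64, 81, 121, 144, 169, 196, 196, 289, 324, 324, 484, 529, 576]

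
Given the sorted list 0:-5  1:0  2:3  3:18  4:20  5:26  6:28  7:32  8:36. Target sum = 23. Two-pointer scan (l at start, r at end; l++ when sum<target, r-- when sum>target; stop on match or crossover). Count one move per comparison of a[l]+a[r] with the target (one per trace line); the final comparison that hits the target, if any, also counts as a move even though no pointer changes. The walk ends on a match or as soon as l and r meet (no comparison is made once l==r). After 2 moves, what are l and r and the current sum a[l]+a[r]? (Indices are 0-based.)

l=0, r=6, sum=23

[0,8] -5+36=31 >23 → r--
[0,7] -5+32=27 >23 → r--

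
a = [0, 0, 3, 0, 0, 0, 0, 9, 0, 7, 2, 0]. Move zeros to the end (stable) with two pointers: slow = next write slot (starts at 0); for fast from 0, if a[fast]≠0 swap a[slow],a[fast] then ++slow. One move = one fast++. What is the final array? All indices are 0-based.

[3, 9, 7, 2, 0, 0, 0, 0, 0, 0, 0, 0]

(s=0,f=0) a[fast]=0 → fast++
(s=0,f=1) a[fast]=0 → fast++
(s=0,f=2) a[fast]=3≠0 swap→a[0]=3 → slow++,fast++
(s=1,f=3) a[fast]=0 → fast++
(s=1,f=4) a[fast]=0 → fast++
(s=1,f=5) a[fast]=0 → fast++
(s=1,f=6) a[fast]=0 → fast++
(s=1,f=7) a[fast]=9≠0 swap→a[1]=9 → slow++,fast++
(s=2,f=8) a[fast]=0 → fast++
(s=2,f=9) a[fast]=7≠0 swap→a[2]=7 → slow++,fast++
(s=3,f=10) a[fast]=2≠0 swap→a[3]=2 → slow++,fast++
(s=4,f=11) a[fast]=0 → fast++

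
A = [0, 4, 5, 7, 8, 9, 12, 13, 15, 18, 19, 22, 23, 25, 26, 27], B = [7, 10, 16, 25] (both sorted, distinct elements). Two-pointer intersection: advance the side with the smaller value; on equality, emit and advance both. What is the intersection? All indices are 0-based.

intersection = [7, 25]

[i=0,j=0] 0<7 → i++
[i=1,j=0] 4<7 → i++
[i=2,j=0] 5<7 → i++
[i=3,j=0] 7==7 emit → i++,j++
[i=4,j=1] 8<10 → i++
[i=5,j=1] 9<10 → i++
[i=6,j=1] 12>10 → j++
[i=6,j=2] 12<16 → i++
[i=7,j=2] 13<16 → i++
[i=8,j=2] 15<16 → i++
[i=9,j=2] 18>16 → j++
[i=9,j=3] 18<25 → i++
[i=10,j=3] 19<25 → i++
[i=11,j=3] 22<25 → i++
[i=12,j=3] 23<25 → i++
[i=13,j=3] 25==25 emit → i++,j++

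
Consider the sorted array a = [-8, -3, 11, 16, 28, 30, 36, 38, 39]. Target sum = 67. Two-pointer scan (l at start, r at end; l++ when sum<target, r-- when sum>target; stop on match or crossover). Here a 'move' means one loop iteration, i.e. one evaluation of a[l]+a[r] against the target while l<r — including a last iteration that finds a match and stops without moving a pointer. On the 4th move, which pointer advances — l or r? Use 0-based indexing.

[0,8] -8+39=31 <67 → l++
[1,8] -3+39=36 <67 → l++
[2,8] 11+39=50 <67 → l++
[3,8] 16+39=55 <67 → l++

l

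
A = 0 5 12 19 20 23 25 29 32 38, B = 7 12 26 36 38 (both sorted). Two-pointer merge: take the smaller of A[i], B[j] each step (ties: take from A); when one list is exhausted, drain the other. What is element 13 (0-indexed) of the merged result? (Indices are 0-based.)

merged[13] = 38

i=0 j=0: A[i]=0<=B[j]=7 take 0, i++
i=1 j=0: A[i]=5<=B[j]=7 take 5, i++
i=2 j=0: A[i]=12>B[j]=7 take 7, j++
i=2 j=1: A[i]=12<=B[j]=12 take 12, i++
i=3 j=1: A[i]=19>B[j]=12 take 12, j++
i=3 j=2: A[i]=19<=B[j]=26 take 19, i++
i=4 j=2: A[i]=20<=B[j]=26 take 20, i++
i=5 j=2: A[i]=23<=B[j]=26 take 23, i++
i=6 j=2: A[i]=25<=B[j]=26 take 25, i++
i=7 j=2: A[i]=29>B[j]=26 take 26, j++
i=7 j=3: A[i]=29<=B[j]=36 take 29, i++
i=8 j=3: A[i]=32<=B[j]=36 take 32, i++
i=9 j=3: A[i]=38>B[j]=36 take 36, j++
i=9 j=4: A[i]=38<=B[j]=38 take 38, i++
i=10 j=4: A done, take B[j]=38, j++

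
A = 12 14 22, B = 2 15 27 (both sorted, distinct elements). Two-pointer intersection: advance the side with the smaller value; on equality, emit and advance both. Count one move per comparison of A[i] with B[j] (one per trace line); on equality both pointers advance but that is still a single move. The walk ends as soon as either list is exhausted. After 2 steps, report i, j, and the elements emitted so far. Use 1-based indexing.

[i=1,j=1] 12>2 → j++
[i=1,j=2] 12<15 → i++

i=2, j=2, emitted=[]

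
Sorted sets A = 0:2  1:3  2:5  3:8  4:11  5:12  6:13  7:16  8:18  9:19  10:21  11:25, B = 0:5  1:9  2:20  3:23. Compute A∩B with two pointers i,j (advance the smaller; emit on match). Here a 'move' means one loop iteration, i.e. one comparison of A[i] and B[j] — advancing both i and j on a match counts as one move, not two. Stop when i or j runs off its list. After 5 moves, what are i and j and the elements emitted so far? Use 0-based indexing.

i=4, j=2, emitted=[5]

[i=0,j=0] 2<5 → i++
[i=1,j=0] 3<5 → i++
[i=2,j=0] 5==5 emit → i++,j++
[i=3,j=1] 8<9 → i++
[i=4,j=1] 11>9 → j++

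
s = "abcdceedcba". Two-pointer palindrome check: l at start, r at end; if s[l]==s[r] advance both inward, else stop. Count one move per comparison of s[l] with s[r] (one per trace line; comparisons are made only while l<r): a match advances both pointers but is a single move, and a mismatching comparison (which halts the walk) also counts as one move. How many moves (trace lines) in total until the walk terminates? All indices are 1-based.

5 moves

[1,11] 'a'=='a' → l++,r--
[2,10] 'b'=='b' → l++,r--
[3,9] 'c'=='c' → l++,r--
[4,8] 'd'=='d' → l++,r--
[5,7] 'c'!='e' → stop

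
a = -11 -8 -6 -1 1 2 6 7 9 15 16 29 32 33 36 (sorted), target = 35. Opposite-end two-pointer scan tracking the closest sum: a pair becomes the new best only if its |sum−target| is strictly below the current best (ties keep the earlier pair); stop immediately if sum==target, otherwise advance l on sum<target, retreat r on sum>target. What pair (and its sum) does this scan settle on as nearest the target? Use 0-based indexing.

[0,14] -11+36=25 d=10 * → l++
[1,14] -8+36=28 d=7 * → l++
[2,14] -6+36=30 d=5 * → l++
[3,14] -1+36=35 d=0 * → stop

pair (-1, 36) with sum 35 (|Δ|=0)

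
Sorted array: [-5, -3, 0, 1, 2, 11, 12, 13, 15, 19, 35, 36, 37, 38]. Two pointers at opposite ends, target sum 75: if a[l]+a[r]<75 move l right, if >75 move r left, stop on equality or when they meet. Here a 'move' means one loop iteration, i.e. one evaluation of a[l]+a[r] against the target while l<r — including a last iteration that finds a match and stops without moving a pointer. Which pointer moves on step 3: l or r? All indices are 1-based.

l

l=1 r=14: -5+38=33 <75, l++
l=2 r=14: -3+38=35 <75, l++
l=3 r=14: 0+38=38 <75, l++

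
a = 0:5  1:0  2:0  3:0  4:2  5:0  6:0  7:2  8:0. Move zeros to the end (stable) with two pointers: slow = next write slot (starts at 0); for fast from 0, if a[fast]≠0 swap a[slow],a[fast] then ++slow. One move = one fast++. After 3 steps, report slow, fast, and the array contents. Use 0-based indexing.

(s=0,f=0) a[fast]=5≠0 swap→a[0]=5 → slow++,fast++
(s=1,f=1) a[fast]=0 → fast++
(s=1,f=2) a[fast]=0 → fast++

slow=1, fast=3, a=[5, 0, 0, 0, 2, 0, 0, 2, 0]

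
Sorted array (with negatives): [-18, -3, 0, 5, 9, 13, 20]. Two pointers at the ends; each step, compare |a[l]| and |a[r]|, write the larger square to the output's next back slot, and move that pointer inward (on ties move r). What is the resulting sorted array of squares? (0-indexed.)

[0, 9, 25, 81, 169, 324, 400]

l=0 r=6: |-18|<=|20| out[6]=400, r--
l=0 r=5: |-18|>|13| out[5]=324, l++
l=1 r=5: |-3|<=|13| out[4]=169, r--
l=1 r=4: |-3|<=|9| out[3]=81, r--
l=1 r=3: |-3|<=|5| out[2]=25, r--
l=1 r=2: |-3|>|0| out[1]=9, l++
l=2 r=2: |0|<=|0| out[0]=0, r--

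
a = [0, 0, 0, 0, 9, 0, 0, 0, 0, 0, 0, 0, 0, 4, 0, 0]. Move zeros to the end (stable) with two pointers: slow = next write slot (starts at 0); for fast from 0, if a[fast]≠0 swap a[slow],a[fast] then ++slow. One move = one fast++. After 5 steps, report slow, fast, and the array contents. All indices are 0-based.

slow=1, fast=5, a=[9, 0, 0, 0, 0, 0, 0, 0, 0, 0, 0, 0, 0, 4, 0, 0]

(s=0,f=0) a[fast]=0 → fast++
(s=0,f=1) a[fast]=0 → fast++
(s=0,f=2) a[fast]=0 → fast++
(s=0,f=3) a[fast]=0 → fast++
(s=0,f=4) a[fast]=9≠0 swap→a[0]=9 → slow++,fast++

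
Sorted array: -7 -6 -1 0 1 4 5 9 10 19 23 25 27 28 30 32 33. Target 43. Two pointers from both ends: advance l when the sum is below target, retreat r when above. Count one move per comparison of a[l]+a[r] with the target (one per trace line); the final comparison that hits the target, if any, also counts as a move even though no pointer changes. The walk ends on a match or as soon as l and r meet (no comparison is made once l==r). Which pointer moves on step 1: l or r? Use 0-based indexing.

l

l=0 r=16: -7+33=26 <43, l++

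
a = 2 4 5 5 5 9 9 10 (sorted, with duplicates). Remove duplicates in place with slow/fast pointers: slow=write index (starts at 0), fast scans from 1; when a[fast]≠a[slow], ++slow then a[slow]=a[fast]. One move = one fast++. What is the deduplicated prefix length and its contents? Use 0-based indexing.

length 5; prefix = [2, 4, 5, 9, 10]

(s=0,f=1) a[fast]=4≠a[slow]=2 write a[1]=4 → slow++,fast++
(s=1,f=2) a[fast]=5≠a[slow]=4 write a[2]=5 → slow++,fast++
(s=2,f=3) a[fast]=5=a[slow] dup → fast++
(s=2,f=4) a[fast]=5=a[slow] dup → fast++
(s=2,f=5) a[fast]=9≠a[slow]=5 write a[3]=9 → slow++,fast++
(s=3,f=6) a[fast]=9=a[slow] dup → fast++
(s=3,f=7) a[fast]=10≠a[slow]=9 write a[4]=10 → slow++,fast++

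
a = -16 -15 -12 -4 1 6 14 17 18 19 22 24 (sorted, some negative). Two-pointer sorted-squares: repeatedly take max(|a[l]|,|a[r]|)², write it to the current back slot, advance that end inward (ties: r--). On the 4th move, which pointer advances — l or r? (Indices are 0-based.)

l=0 r=11: |-16|<=|24| out[11]=576, r--
l=0 r=10: |-16|<=|22| out[10]=484, r--
l=0 r=9: |-16|<=|19| out[9]=361, r--
l=0 r=8: |-16|<=|18| out[8]=324, r--

r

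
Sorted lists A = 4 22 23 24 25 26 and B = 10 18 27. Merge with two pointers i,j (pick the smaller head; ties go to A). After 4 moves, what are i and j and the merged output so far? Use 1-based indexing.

i=1 j=1: A[i]=4<=B[j]=10 take 4, i++
i=2 j=1: A[i]=22>B[j]=10 take 10, j++
i=2 j=2: A[i]=22>B[j]=18 take 18, j++
i=2 j=3: A[i]=22<=B[j]=27 take 22, i++

i=3, j=3, merged so far=[4, 10, 18, 22]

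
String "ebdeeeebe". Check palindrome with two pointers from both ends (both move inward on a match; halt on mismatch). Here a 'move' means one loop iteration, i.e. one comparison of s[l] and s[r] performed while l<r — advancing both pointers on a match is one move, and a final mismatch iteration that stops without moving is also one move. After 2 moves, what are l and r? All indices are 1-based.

[1,9] 'e'=='e' → l++,r--
[2,8] 'b'=='b' → l++,r--

l=3, r=7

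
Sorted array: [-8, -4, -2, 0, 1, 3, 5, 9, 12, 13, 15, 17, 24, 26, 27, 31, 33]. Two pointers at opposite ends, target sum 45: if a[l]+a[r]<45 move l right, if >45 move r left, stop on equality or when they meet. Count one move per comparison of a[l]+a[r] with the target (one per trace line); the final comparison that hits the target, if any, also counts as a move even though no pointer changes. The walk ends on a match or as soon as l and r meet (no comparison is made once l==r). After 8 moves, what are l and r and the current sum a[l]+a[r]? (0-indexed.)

[0,16] -8+33=25 <45 → l++
[1,16] -4+33=29 <45 → l++
[2,16] -2+33=31 <45 → l++
[3,16] 0+33=33 <45 → l++
[4,16] 1+33=34 <45 → l++
[5,16] 3+33=36 <45 → l++
[6,16] 5+33=38 <45 → l++
[7,16] 9+33=42 <45 → l++

l=8, r=16, sum=45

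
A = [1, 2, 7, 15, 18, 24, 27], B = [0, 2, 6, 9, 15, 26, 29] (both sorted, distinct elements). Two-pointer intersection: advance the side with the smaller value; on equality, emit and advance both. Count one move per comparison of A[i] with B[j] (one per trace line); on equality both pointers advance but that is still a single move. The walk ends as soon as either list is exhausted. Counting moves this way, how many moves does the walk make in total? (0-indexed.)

11 moves

[i=0,j=0] 1>0 → j++
[i=0,j=1] 1<2 → i++
[i=1,j=1] 2==2 emit → i++,j++
[i=2,j=2] 7>6 → j++
[i=2,j=3] 7<9 → i++
[i=3,j=3] 15>9 → j++
[i=3,j=4] 15==15 emit → i++,j++
[i=4,j=5] 18<26 → i++
[i=5,j=5] 24<26 → i++
[i=6,j=5] 27>26 → j++
[i=6,j=6] 27<29 → i++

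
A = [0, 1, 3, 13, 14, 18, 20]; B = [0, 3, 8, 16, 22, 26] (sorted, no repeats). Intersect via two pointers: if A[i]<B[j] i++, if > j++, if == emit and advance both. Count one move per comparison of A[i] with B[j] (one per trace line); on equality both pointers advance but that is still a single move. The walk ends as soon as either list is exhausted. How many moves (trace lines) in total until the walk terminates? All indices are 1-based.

9 moves

i=1 j=1: 0==0 emit, i++,j++
i=2 j=2: 1<3, i++
i=3 j=2: 3==3 emit, i++,j++
i=4 j=3: 13>8, j++
i=4 j=4: 13<16, i++
i=5 j=4: 14<16, i++
i=6 j=4: 18>16, j++
i=6 j=5: 18<22, i++
i=7 j=5: 20<22, i++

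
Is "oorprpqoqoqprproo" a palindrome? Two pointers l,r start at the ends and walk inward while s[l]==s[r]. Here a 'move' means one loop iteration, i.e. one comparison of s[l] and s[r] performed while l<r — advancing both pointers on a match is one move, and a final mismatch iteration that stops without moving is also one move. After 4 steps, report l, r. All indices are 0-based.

l=4, r=12

[0,16] 'o'=='o' → l++,r--
[1,15] 'o'=='o' → l++,r--
[2,14] 'r'=='r' → l++,r--
[3,13] 'p'=='p' → l++,r--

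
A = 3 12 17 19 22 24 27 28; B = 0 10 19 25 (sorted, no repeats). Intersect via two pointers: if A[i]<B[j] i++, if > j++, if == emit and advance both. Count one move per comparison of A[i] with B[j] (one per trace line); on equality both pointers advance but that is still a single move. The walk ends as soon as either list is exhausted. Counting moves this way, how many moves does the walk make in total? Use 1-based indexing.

i=1 j=1: 3>0, j++
i=1 j=2: 3<10, i++
i=2 j=2: 12>10, j++
i=2 j=3: 12<19, i++
i=3 j=3: 17<19, i++
i=4 j=3: 19==19 emit, i++,j++
i=5 j=4: 22<25, i++
i=6 j=4: 24<25, i++
i=7 j=4: 27>25, j++

9 moves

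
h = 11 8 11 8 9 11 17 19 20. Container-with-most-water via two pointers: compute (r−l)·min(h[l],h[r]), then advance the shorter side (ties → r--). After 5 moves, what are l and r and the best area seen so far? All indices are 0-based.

l=0 r=8: min(11,20)*8=88 best=88 *, l++
l=1 r=8: min(8,20)*7=56 best=88, l++
l=2 r=8: min(11,20)*6=66 best=88, l++
l=3 r=8: min(8,20)*5=40 best=88, l++
l=4 r=8: min(9,20)*4=36 best=88, l++

l=5, r=8, best area=88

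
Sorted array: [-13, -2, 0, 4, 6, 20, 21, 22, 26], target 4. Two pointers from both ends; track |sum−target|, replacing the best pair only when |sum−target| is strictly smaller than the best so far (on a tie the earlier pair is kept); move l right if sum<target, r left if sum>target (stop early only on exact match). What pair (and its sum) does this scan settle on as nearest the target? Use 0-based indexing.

pair (-2, 6) with sum 4 (|Δ|=0)

l=0 r=8: -13+26=13 d=9 *, r--
l=0 r=7: -13+22=9 d=5 *, r--
l=0 r=6: -13+21=8 d=4 *, r--
l=0 r=5: -13+20=7 d=3 *, r--
l=0 r=4: -13+6=-7 d=11, l++
l=1 r=4: -2+6=4 d=0 *, stop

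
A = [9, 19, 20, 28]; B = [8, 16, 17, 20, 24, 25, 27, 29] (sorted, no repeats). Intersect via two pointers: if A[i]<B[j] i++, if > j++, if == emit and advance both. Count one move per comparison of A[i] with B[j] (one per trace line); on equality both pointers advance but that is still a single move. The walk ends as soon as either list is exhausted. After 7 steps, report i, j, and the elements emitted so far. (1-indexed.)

i=4, j=6, emitted=[20]

[i=1,j=1] 9>8 → j++
[i=1,j=2] 9<16 → i++
[i=2,j=2] 19>16 → j++
[i=2,j=3] 19>17 → j++
[i=2,j=4] 19<20 → i++
[i=3,j=4] 20==20 emit → i++,j++
[i=4,j=5] 28>24 → j++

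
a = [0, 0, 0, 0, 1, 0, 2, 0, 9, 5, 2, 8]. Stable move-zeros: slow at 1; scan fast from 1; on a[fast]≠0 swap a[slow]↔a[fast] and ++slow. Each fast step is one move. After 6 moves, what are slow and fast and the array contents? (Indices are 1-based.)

(s=1,f=1) a[fast]=0 → fast++
(s=1,f=2) a[fast]=0 → fast++
(s=1,f=3) a[fast]=0 → fast++
(s=1,f=4) a[fast]=0 → fast++
(s=1,f=5) a[fast]=1≠0 swap→a[1]=1 → slow++,fast++
(s=2,f=6) a[fast]=0 → fast++

slow=2, fast=7, a=[1, 0, 0, 0, 0, 0, 2, 0, 9, 5, 2, 8]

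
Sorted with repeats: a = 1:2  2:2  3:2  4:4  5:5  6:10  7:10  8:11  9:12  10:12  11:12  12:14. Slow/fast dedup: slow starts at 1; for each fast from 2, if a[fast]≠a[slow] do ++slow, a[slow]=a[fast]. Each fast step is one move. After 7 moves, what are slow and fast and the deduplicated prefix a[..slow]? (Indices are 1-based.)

(s=1,f=2) a[fast]=2=a[slow] dup → fast++
(s=1,f=3) a[fast]=2=a[slow] dup → fast++
(s=1,f=4) a[fast]=4≠a[slow]=2 write a[2]=4 → slow++,fast++
(s=2,f=5) a[fast]=5≠a[slow]=4 write a[3]=5 → slow++,fast++
(s=3,f=6) a[fast]=10≠a[slow]=5 write a[4]=10 → slow++,fast++
(s=4,f=7) a[fast]=10=a[slow] dup → fast++
(s=4,f=8) a[fast]=11≠a[slow]=10 write a[5]=11 → slow++,fast++

slow=5, fast=9, prefix=[2, 4, 5, 10, 11]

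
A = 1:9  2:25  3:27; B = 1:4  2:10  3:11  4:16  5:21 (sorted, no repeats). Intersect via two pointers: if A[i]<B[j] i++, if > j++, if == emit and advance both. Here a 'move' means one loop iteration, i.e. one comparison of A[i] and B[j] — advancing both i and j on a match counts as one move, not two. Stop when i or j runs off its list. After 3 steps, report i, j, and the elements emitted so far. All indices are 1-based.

i=2, j=3, emitted=[]

[i=1,j=1] 9>4 → j++
[i=1,j=2] 9<10 → i++
[i=2,j=2] 25>10 → j++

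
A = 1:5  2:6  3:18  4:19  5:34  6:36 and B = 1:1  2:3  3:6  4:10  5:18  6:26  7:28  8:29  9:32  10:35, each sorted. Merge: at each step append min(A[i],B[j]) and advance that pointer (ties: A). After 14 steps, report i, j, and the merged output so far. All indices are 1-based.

i=6, j=10, merged so far=[1, 3, 5, 6, 6, 10, 18, 18, 19, 26, 28, 29, 32, 34]

[i=1,j=1] A[i]=5>B[j]=1 take 1 → j++
[i=1,j=2] A[i]=5>B[j]=3 take 3 → j++
[i=1,j=3] A[i]=5<=B[j]=6 take 5 → i++
[i=2,j=3] A[i]=6<=B[j]=6 take 6 → i++
[i=3,j=3] A[i]=18>B[j]=6 take 6 → j++
[i=3,j=4] A[i]=18>B[j]=10 take 10 → j++
[i=3,j=5] A[i]=18<=B[j]=18 take 18 → i++
[i=4,j=5] A[i]=19>B[j]=18 take 18 → j++
[i=4,j=6] A[i]=19<=B[j]=26 take 19 → i++
[i=5,j=6] A[i]=34>B[j]=26 take 26 → j++
[i=5,j=7] A[i]=34>B[j]=28 take 28 → j++
[i=5,j=8] A[i]=34>B[j]=29 take 29 → j++
[i=5,j=9] A[i]=34>B[j]=32 take 32 → j++
[i=5,j=10] A[i]=34<=B[j]=35 take 34 → i++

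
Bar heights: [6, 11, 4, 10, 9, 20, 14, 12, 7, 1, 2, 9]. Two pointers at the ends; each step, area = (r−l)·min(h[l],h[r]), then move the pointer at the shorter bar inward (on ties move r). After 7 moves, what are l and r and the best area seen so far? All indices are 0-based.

l=0 r=11: min(6,9)*11=66 best=66 *, l++
l=1 r=11: min(11,9)*10=90 best=90 *, r--
l=1 r=10: min(11,2)*9=18 best=90, r--
l=1 r=9: min(11,1)*8=8 best=90, r--
l=1 r=8: min(11,7)*7=49 best=90, r--
l=1 r=7: min(11,12)*6=66 best=90, l++
l=2 r=7: min(4,12)*5=20 best=90, l++

l=3, r=7, best area=90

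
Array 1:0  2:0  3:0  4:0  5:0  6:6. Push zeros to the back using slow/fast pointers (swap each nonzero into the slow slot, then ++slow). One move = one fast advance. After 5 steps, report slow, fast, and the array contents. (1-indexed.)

(s=1,f=1) a[fast]=0 → fast++
(s=1,f=2) a[fast]=0 → fast++
(s=1,f=3) a[fast]=0 → fast++
(s=1,f=4) a[fast]=0 → fast++
(s=1,f=5) a[fast]=0 → fast++

slow=1, fast=6, a=[0, 0, 0, 0, 0, 6]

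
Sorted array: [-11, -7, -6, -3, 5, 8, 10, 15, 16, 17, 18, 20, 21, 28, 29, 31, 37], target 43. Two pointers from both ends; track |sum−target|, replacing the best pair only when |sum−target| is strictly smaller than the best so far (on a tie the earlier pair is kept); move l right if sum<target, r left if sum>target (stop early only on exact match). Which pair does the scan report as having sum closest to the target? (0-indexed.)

l=0 r=16: -11+37=26 d=17 *, l++
l=1 r=16: -7+37=30 d=13 *, l++
l=2 r=16: -6+37=31 d=12 *, l++
l=3 r=16: -3+37=34 d=9 *, l++
l=4 r=16: 5+37=42 d=1 *, l++
l=5 r=16: 8+37=45 d=2, r--
l=5 r=15: 8+31=39 d=4, l++
l=6 r=15: 10+31=41 d=2, l++
l=7 r=15: 15+31=46 d=3, r--
l=7 r=14: 15+29=44 d=1, r--
l=7 r=13: 15+28=43 d=0 *, stop

pair (15, 28) with sum 43 (|Δ|=0)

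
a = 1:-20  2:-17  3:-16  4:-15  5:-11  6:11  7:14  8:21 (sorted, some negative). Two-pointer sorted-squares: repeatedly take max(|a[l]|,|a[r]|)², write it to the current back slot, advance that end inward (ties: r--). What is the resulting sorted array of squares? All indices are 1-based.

[1,8] |-20|<=|21| out[8]=441 → r--
[1,7] |-20|>|14| out[7]=400 → l++
[2,7] |-17|>|14| out[6]=289 → l++
[3,7] |-16|>|14| out[5]=256 → l++
[4,7] |-15|>|14| out[4]=225 → l++
[5,7] |-11|<=|14| out[3]=196 → r--
[5,6] |-11|<=|11| out[2]=121 → r--
[5,5] |-11|<=|-11| out[1]=121 → r--

[121, 121, 196, 225, 256, 289, 400, 441]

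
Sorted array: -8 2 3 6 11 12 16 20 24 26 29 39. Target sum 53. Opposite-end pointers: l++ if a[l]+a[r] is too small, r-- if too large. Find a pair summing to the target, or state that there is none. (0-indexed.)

l=0 r=11: -8+39=31 <53, l++
l=1 r=11: 2+39=41 <53, l++
l=2 r=11: 3+39=42 <53, l++
l=3 r=11: 6+39=45 <53, l++
l=4 r=11: 11+39=50 <53, l++
l=5 r=11: 12+39=51 <53, l++
l=6 r=11: 16+39=55 >53, r--
l=6 r=10: 16+29=45 <53, l++
l=7 r=10: 20+29=49 <53, l++
l=8 r=10: 24+29=53, found

(24, 29)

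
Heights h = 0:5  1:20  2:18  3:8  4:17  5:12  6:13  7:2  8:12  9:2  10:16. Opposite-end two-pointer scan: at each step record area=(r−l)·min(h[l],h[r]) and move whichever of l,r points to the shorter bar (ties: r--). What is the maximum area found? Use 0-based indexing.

max area = 144

l=0 r=10: min(5,16)*10=50 best=50 *, l++
l=1 r=10: min(20,16)*9=144 best=144 *, r--
l=1 r=9: min(20,2)*8=16 best=144, r--
l=1 r=8: min(20,12)*7=84 best=144, r--
l=1 r=7: min(20,2)*6=12 best=144, r--
l=1 r=6: min(20,13)*5=65 best=144, r--
l=1 r=5: min(20,12)*4=48 best=144, r--
l=1 r=4: min(20,17)*3=51 best=144, r--
l=1 r=3: min(20,8)*2=16 best=144, r--
l=1 r=2: min(20,18)*1=18 best=144, r--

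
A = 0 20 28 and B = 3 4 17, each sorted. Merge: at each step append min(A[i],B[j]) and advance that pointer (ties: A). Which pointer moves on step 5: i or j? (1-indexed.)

i

[i=1,j=1] A[i]=0<=B[j]=3 take 0 → i++
[i=2,j=1] A[i]=20>B[j]=3 take 3 → j++
[i=2,j=2] A[i]=20>B[j]=4 take 4 → j++
[i=2,j=3] A[i]=20>B[j]=17 take 17 → j++
[i=2,j=4] B done, take A[i]=20 → i++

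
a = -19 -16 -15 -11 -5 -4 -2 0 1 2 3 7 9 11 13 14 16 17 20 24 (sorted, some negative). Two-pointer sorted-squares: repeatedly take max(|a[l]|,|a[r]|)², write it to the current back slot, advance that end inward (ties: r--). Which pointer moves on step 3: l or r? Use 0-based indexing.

l

[0,19] |-19|<=|24| out[19]=576 → r--
[0,18] |-19|<=|20| out[18]=400 → r--
[0,17] |-19|>|17| out[17]=361 → l++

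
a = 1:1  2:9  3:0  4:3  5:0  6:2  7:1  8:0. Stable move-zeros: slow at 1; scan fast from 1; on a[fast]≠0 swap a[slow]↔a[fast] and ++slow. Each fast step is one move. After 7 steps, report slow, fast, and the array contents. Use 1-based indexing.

slow=6, fast=8, a=[1, 9, 3, 2, 1, 0, 0, 0]

(s=1,f=1) a[fast]=1≠0 swap→a[1]=1 → slow++,fast++
(s=2,f=2) a[fast]=9≠0 swap→a[2]=9 → slow++,fast++
(s=3,f=3) a[fast]=0 → fast++
(s=3,f=4) a[fast]=3≠0 swap→a[3]=3 → slow++,fast++
(s=4,f=5) a[fast]=0 → fast++
(s=4,f=6) a[fast]=2≠0 swap→a[4]=2 → slow++,fast++
(s=5,f=7) a[fast]=1≠0 swap→a[5]=1 → slow++,fast++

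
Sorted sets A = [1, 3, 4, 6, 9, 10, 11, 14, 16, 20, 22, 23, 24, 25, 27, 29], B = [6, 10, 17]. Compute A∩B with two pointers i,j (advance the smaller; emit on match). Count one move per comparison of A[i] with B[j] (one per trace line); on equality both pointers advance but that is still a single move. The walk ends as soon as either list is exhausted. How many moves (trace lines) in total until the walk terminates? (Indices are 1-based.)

10 moves

[i=1,j=1] 1<6 → i++
[i=2,j=1] 3<6 → i++
[i=3,j=1] 4<6 → i++
[i=4,j=1] 6==6 emit → i++,j++
[i=5,j=2] 9<10 → i++
[i=6,j=2] 10==10 emit → i++,j++
[i=7,j=3] 11<17 → i++
[i=8,j=3] 14<17 → i++
[i=9,j=3] 16<17 → i++
[i=10,j=3] 20>17 → j++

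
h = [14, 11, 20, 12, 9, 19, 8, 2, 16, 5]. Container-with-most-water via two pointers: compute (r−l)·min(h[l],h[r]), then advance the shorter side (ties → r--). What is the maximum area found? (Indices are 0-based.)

max area = 112

[0,9] min(14,5)*9=45 best=45 * → r--
[0,8] min(14,16)*8=112 best=112 * → l++
[1,8] min(11,16)*7=77 best=112 → l++
[2,8] min(20,16)*6=96 best=112 → r--
[2,7] min(20,2)*5=10 best=112 → r--
[2,6] min(20,8)*4=32 best=112 → r--
[2,5] min(20,19)*3=57 best=112 → r--
[2,4] min(20,9)*2=18 best=112 → r--
[2,3] min(20,12)*1=12 best=112 → r--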